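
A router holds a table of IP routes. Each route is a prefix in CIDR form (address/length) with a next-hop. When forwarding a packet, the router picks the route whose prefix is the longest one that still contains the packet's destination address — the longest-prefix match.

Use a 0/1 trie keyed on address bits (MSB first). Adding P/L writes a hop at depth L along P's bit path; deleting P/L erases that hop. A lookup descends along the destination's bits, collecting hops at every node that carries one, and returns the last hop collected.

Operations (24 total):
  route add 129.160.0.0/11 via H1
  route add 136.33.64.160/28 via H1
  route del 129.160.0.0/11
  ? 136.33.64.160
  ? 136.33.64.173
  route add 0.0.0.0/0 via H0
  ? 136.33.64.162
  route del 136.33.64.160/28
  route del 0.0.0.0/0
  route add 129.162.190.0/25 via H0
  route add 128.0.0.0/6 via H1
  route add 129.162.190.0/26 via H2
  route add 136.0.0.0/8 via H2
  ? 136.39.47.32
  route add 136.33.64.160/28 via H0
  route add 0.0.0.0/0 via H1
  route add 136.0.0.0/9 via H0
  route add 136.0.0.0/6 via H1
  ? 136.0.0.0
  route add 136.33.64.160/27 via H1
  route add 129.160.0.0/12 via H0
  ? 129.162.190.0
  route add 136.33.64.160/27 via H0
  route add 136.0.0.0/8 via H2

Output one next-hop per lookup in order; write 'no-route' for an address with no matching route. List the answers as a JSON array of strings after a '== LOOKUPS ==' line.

Trace:
  add 129.160.0.0/11 -> H1 at depth 11
  add 136.33.64.160/28 -> H1 at depth 28
  - 129.160.0.0/11 clear@11
  ? 136.33.64.160  path d0:-→d1:-→d2:-→d3:-→d4:-→d5:-→d6:-→d7:-→d8:-→d9:-→d10:-→d11:-→d12:-→d13:-→d14:-→d15:-→d16:-→d17:-→d18:-→d19:-→d20:-→d21:-→d22:-→d23:-→d24:-→d25:-→d26:-→d27:-→d28:H1  best=H1
  ? 136.33.64.173  path d0:-→d1:-→d2:-→d3:-→d4:-→d5:-→d6:-→d7:-→d8:-→d9:-→d10:-→d11:-→d12:-→d13:-→d14:-→d15:-→d16:-→d17:-→d18:-→d19:-→d20:-→d21:-→d22:-→d23:-→d24:-→d25:-→d26:-→d27:-→d28:H1  best=H1
  add 0.0.0.0/0 -> H0 at depth 0
  ? 136.33.64.162  path d0:H0→d1:-→d2:-→d3:-→d4:-→d5:-→d6:-→d7:-→d8:-→d9:-→d10:-→d11:-→d12:-→d13:-→d14:-→d15:-→d16:-→d17:-→d18:-→d19:-→d20:-→d21:-→d22:-→d23:-→d24:-→d25:-→d26:-→d27:-→d28:H1  best=H1
  - 136.33.64.160/28 clear@28
  - 0.0.0.0/0 clear@0
  add 129.162.190.0/25 -> H0 at depth 25
  add 128.0.0.0/6 -> H1 at depth 6
  add 129.162.190.0/26 -> H2 at depth 26
  add 136.0.0.0/8 -> H2 at depth 8
  ? 136.39.47.32  path d0:-→d1:-→d2:-→d3:-→d4:-→d5:-→d6:-→d7:-→d8:H2→d9:-→d10:-→d11:-→d12:-→d13:-  best=H2
  add 136.33.64.160/28 -> H0 at depth 28
  add 0.0.0.0/0 -> H1 at depth 0
  add 136.0.0.0/9 -> H0 at depth 9
  add 136.0.0.0/6 -> H1 at depth 6
  ? 136.0.0.0  path d0:H1→d1:-→d2:-→d3:-→d4:-→d5:-→d6:H1→d7:-→d8:H2→d9:H0→d10:-  best=H0
  add 136.33.64.160/27 -> H1 at depth 27
  add 129.160.0.0/12 -> H0 at depth 12
  ? 129.162.190.0  path d0:H1→d1:-→d2:-→d3:-→d4:-→d5:-→d6:H1→d7:-→d8:-→d9:-→d10:-→d11:-→d12:H0→d13:-→d14:-→d15:-→d16:-→d17:-→d18:-→d19:-→d20:-→d21:-→d22:-→d23:-→d24:-→d25:H0→d26:H2  best=H2
  add 136.33.64.160/27 -> H0 at depth 27
  add 136.0.0.0/8 -> H2 at depth 8

== LOOKUPS ==
["H1","H1","H1","H2","H0","H2"]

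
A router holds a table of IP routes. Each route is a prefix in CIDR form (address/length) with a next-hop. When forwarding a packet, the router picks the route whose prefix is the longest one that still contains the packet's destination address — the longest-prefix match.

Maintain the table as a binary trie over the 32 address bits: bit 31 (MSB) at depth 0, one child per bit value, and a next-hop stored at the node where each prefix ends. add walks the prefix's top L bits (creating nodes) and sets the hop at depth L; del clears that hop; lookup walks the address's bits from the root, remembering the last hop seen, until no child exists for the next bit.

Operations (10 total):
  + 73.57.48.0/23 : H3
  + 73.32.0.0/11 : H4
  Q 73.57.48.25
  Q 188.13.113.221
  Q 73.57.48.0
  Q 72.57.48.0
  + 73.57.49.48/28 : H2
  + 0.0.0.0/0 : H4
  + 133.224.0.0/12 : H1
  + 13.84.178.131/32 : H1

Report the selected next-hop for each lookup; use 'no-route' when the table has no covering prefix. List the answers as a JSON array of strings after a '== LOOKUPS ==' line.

Trace:
  + 73.57.48.0/23 (H3) depth=23
  + 73.32.0.0/11 (H4) depth=11
  ? 73.57.48.25  path d0:-→d1:-→d2:-→d3:-→d4:-→d5:-→d6:-→d7:-→d8:-→d9:-→d10:-→d11:H4→d12:-→d13:-→d14:-→d15:-→d16:-→d17:-→d18:-→d19:-→d20:-→d21:-→d22:-→d23:H3  best=H3
  ? 188.13.113.221  path d0:-  best=no-route
  ? 73.57.48.0  path d0:-→d1:-→d2:-→d3:-→d4:-→d5:-→d6:-→d7:-→d8:-→d9:-→d10:-→d11:H4→d12:-→d13:-→d14:-→d15:-→d16:-→d17:-→d18:-→d19:-→d20:-→d21:-→d22:-→d23:H3  best=H3
  ? 72.57.48.0  path d0:-→d1:-→d2:-→d3:-→d4:-→d5:-→d6:-→d7:-  best=no-route
  + 73.57.49.48/28 (H2) depth=28
  + 0.0.0.0/0 (H4) depth=0
  + 133.224.0.0/12 (H1) depth=12
  + 13.84.178.131/32 (H1) depth=32

== LOOKUPS ==
["H3","no-route","H3","no-route"]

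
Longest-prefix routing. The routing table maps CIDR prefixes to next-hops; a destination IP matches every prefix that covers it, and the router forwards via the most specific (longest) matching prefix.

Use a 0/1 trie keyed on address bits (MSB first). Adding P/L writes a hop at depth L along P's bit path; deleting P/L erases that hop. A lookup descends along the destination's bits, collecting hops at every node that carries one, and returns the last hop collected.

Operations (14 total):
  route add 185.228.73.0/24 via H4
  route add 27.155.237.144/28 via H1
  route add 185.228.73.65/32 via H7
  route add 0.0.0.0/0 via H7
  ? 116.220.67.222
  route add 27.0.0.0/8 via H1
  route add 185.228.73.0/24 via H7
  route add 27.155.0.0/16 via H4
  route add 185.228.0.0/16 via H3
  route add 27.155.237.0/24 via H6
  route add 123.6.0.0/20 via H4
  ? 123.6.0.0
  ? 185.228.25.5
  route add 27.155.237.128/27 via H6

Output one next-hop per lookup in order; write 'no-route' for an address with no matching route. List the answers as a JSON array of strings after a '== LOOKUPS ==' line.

Trace:
  + 185.228.73.0/24 (H4) depth=24
  + 27.155.237.144/28 (H1) depth=28
  + 185.228.73.65/32 (H7) depth=32
  + 0.0.0.0/0 (H7) depth=0
  Q 116.220.67.222: descend 0 ; hops seen [H7] ; pick H7
  + 27.0.0.0/8 (H1) depth=8
  + 185.228.73.0/24 (H7) depth=24
  + 27.155.0.0/16 (H4) depth=16
  + 185.228.0.0/16 (H3) depth=16
  + 27.155.237.0/24 (H6) depth=24
  + 123.6.0.0/20 (H4) depth=20
  Q 123.6.0.0: descend 01111011000001100000 ; hops seen [H7,H4] ; pick H4
  Q 185.228.25.5: descend 10111001111001000 ; hops seen [H7,H3] ; pick H3
  + 27.155.237.128/27 (H6) depth=27

== LOOKUPS ==
["H7","H4","H3"]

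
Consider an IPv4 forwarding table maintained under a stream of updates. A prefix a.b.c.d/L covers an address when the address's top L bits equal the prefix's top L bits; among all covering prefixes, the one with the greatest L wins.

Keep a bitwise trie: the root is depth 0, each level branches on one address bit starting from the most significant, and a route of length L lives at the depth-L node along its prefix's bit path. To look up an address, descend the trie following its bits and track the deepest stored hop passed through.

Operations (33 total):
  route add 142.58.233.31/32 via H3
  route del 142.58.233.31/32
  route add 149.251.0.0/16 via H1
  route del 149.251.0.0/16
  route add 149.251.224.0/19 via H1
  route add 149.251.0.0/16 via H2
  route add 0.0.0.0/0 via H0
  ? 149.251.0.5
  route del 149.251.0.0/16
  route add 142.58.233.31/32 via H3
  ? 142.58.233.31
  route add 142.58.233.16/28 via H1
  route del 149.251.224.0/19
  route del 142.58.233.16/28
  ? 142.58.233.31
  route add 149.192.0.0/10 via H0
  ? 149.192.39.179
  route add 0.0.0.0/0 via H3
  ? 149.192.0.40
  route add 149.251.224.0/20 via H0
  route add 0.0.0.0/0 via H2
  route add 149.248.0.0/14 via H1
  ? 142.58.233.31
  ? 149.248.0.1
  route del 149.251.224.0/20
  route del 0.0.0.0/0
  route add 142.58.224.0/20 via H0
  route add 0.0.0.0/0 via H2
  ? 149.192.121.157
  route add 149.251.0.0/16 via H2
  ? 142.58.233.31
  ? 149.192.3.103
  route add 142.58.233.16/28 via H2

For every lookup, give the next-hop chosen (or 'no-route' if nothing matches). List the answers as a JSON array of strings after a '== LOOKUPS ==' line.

Process each operation:
  add 142.58.233.31/32 -> H3 at depth 32
  - 142.58.233.31/32 clear@32
  add 149.251.0.0/16 -> H1 at depth 16
  - 149.251.0.0/16 clear@16
  add 149.251.224.0/19 -> H1 at depth 19
  add 149.251.0.0/16 -> H2 at depth 16
  add 0.0.0.0/0 -> H0 at depth 0
  lookup 149.251.0.5: bits 1001010111111011 walk d0:H0→d1:-→d2:-→d3:-→d4:-→d5:-→d6:-→d7:-→d8:-→d9:-→d10:-→d11:-→d12:-→d13:-→d14:-→d15:-→d16:H2 -> H2
  - 149.251.0.0/16 clear@16
  add 142.58.233.31/32 -> H3 at depth 32
  lookup 142.58.233.31: bits 10001110001110101110100100011111 walk d0:H0→d1:-→d2:-→d3:-→d4:-→d5:-→d6:-→d7:-→d8:-→d9:-→d10:-→d11:-→d12:-→d13:-→d14:-→d15:-→d16:-→d17:-→d18:-→d19:-→d20:-→d21:-→d22:-→d23:-→d24:-→d25:-→d26:-→d27:-→d28:-→d29:-→d30:-→d31:-→d32:H3 -> H3
  add 142.58.233.16/28 -> H1 at depth 28
  - 149.251.224.0/19 clear@19
  - 142.58.233.16/28 clear@28
  lookup 142.58.233.31: bits 10001110001110101110100100011111 walk d0:H0→d1:-→d2:-→d3:-→d4:-→d5:-→d6:-→d7:-→d8:-→d9:-→d10:-→d11:-→d12:-→d13:-→d14:-→d15:-→d16:-→d17:-→d18:-→d19:-→d20:-→d21:-→d22:-→d23:-→d24:-→d25:-→d26:-→d27:-→d28:-→d29:-→d30:-→d31:-→d32:H3 -> H3
  add 149.192.0.0/10 -> H0 at depth 10
  lookup 149.192.39.179: bits 1001010111 walk d0:H0→d1:-→d2:-→d3:-→d4:-→d5:-→d6:-→d7:-→d8:-→d9:-→d10:H0 -> H0
  add 0.0.0.0/0 -> H3 at depth 0
  lookup 149.192.0.40: bits 1001010111 walk d0:H3→d1:-→d2:-→d3:-→d4:-→d5:-→d6:-→d7:-→d8:-→d9:-→d10:H0 -> H0
  add 149.251.224.0/20 -> H0 at depth 20
  add 0.0.0.0/0 -> H2 at depth 0
  add 149.248.0.0/14 -> H1 at depth 14
  lookup 142.58.233.31: bits 10001110001110101110100100011111 walk d0:H2→d1:-→d2:-→d3:-→d4:-→d5:-→d6:-→d7:-→d8:-→d9:-→d10:-→d11:-→d12:-→d13:-→d14:-→d15:-→d16:-→d17:-→d18:-→d19:-→d20:-→d21:-→d22:-→d23:-→d24:-→d25:-→d26:-→d27:-→d28:-→d29:-→d30:-→d31:-→d32:H3 -> H3
  lookup 149.248.0.1: bits 10010101111110 walk d0:H2→d1:-→d2:-→d3:-→d4:-→d5:-→d6:-→d7:-→d8:-→d9:-→d10:H0→d11:-→d12:-→d13:-→d14:H1 -> H1
  - 149.251.224.0/20 clear@20
  - 0.0.0.0/0 clear@0
  add 142.58.224.0/20 -> H0 at depth 20
  add 0.0.0.0/0 -> H2 at depth 0
  lookup 149.192.121.157: bits 1001010111 walk d0:H2→d1:-→d2:-→d3:-→d4:-→d5:-→d6:-→d7:-→d8:-→d9:-→d10:H0 -> H0
  add 149.251.0.0/16 -> H2 at depth 16
  lookup 142.58.233.31: bits 10001110001110101110100100011111 walk d0:H2→d1:-→d2:-→d3:-→d4:-→d5:-→d6:-→d7:-→d8:-→d9:-→d10:-→d11:-→d12:-→d13:-→d14:-→d15:-→d16:-→d17:-→d18:-→d19:-→d20:H0→d21:-→d22:-→d23:-→d24:-→d25:-→d26:-→d27:-→d28:-→d29:-→d30:-→d31:-→d32:H3 -> H3
  lookup 149.192.3.103: bits 1001010111 walk d0:H2→d1:-→d2:-→d3:-→d4:-→d5:-→d6:-→d7:-→d8:-→d9:-→d10:H0 -> H0
  add 142.58.233.16/28 -> H2 at depth 28

== LOOKUPS ==
["H2","H3","H3","H0","H0","H3","H1","H0","H3","H0"]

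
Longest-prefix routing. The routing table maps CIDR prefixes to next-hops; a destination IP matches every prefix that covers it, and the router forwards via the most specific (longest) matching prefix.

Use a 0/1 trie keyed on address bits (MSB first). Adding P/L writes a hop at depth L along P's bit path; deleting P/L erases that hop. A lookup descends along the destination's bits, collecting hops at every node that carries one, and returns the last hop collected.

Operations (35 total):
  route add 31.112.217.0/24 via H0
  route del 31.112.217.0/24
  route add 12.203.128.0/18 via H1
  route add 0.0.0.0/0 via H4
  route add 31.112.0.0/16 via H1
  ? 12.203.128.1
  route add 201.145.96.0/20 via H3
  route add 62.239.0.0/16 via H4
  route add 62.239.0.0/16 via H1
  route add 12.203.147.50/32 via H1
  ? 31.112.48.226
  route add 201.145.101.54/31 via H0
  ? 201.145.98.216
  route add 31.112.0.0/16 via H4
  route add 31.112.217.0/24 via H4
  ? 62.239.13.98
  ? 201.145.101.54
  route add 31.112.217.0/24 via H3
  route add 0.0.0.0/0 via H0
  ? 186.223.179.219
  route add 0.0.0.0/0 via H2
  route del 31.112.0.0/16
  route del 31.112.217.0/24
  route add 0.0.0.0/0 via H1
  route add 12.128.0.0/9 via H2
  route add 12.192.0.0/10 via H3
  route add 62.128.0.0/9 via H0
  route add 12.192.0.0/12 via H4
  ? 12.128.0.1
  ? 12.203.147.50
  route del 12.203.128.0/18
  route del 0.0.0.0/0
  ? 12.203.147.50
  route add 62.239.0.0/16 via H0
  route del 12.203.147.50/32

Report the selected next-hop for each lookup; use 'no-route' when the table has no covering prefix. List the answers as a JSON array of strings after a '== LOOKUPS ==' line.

Apply in order:
  add 31.112.217.0/24 -> H0 at depth 24
  - 31.112.217.0/24 clear@24
  add 12.203.128.0/18 -> H1 at depth 18
  add 0.0.0.0/0 -> H4 at depth 0
  add 31.112.0.0/16 -> H1 at depth 16
  lookup 12.203.128.1: bits 000011001100101110 walk d0:H4→d1:-→d2:-→d3:-→d4:-→d5:-→d6:-→d7:-→d8:-→d9:-→d10:-→d11:-→d12:-→d13:-→d14:-→d15:-→d16:-→d17:-→d18:H1 -> H1
  add 201.145.96.0/20 -> H3 at depth 20
  add 62.239.0.0/16 -> H4 at depth 16
  add 62.239.0.0/16 -> H1 at depth 16
  add 12.203.147.50/32 -> H1 at depth 32
  lookup 31.112.48.226: bits 0001111101110000 walk d0:H4→d1:-→d2:-→d3:-→d4:-→d5:-→d6:-→d7:-→d8:-→d9:-→d10:-→d11:-→d12:-→d13:-→d14:-→d15:-→d16:H1 -> H1
  add 201.145.101.54/31 -> H0 at depth 31
  lookup 201.145.98.216: bits 110010011001000101100 walk d0:H4→d1:-→d2:-→d3:-→d4:-→d5:-→d6:-→d7:-→d8:-→d9:-→d10:-→d11:-→d12:-→d13:-→d14:-→d15:-→d16:-→d17:-→d18:-→d19:-→d20:H3→d21:- -> H3
  add 31.112.0.0/16 -> H4 at depth 16
  add 31.112.217.0/24 -> H4 at depth 24
  lookup 62.239.13.98: bits 0011111011101111 walk d0:H4→d1:-→d2:-→d3:-→d4:-→d5:-→d6:-→d7:-→d8:-→d9:-→d10:-→d11:-→d12:-→d13:-→d14:-→d15:-→d16:H1 -> H1
  lookup 201.145.101.54: bits 1100100110010001011001010011011 walk d0:H4→d1:-→d2:-→d3:-→d4:-→d5:-→d6:-→d7:-→d8:-→d9:-→d10:-→d11:-→d12:-→d13:-→d14:-→d15:-→d16:-→d17:-→d18:-→d19:-→d20:H3→d21:-→d22:-→d23:-→d24:-→d25:-→d26:-→d27:-→d28:-→d29:-→d30:-→d31:H0 -> H0
  add 31.112.217.0/24 -> H3 at depth 24
  add 0.0.0.0/0 -> H0 at depth 0
  lookup 186.223.179.219: bits 1 walk d0:H0→d1:- -> H0
  add 0.0.0.0/0 -> H2 at depth 0
  - 31.112.0.0/16 clear@16
  - 31.112.217.0/24 clear@24
  add 0.0.0.0/0 -> H1 at depth 0
  add 12.128.0.0/9 -> H2 at depth 9
  add 12.192.0.0/10 -> H3 at depth 10
  add 62.128.0.0/9 -> H0 at depth 9
  add 12.192.0.0/12 -> H4 at depth 12
  lookup 12.128.0.1: bits 000011001 walk d0:H1→d1:-→d2:-→d3:-→d4:-→d5:-→d6:-→d7:-→d8:-→d9:H2 -> H2
  lookup 12.203.147.50: bits 00001100110010111001001100110010 walk d0:H1→d1:-→d2:-→d3:-→d4:-→d5:-→d6:-→d7:-→d8:-→d9:H2→d10:H3→d11:-→d12:H4→d13:-→d14:-→d15:-→d16:-→d17:-→d18:H1→d19:-→d20:-→d21:-→d22:-→d23:-→d24:-→d25:-→d26:-→d27:-→d28:-→d29:-→d30:-→d31:-→d32:H1 -> H1
  - 12.203.128.0/18 clear@18
  - 0.0.0.0/0 clear@0
  lookup 12.203.147.50: bits 00001100110010111001001100110010 walk d0:-→d1:-→d2:-→d3:-→d4:-→d5:-→d6:-→d7:-→d8:-→d9:H2→d10:H3→d11:-→d12:H4→d13:-→d14:-→d15:-→d16:-→d17:-→d18:-→d19:-→d20:-→d21:-→d22:-→d23:-→d24:-→d25:-→d26:-→d27:-→d28:-→d29:-→d30:-→d31:-→d32:H1 -> H1
  add 62.239.0.0/16 -> H0 at depth 16
  - 12.203.147.50/32 clear@32

== LOOKUPS ==
["H1","H1","H3","H1","H0","H0","H2","H1","H1"]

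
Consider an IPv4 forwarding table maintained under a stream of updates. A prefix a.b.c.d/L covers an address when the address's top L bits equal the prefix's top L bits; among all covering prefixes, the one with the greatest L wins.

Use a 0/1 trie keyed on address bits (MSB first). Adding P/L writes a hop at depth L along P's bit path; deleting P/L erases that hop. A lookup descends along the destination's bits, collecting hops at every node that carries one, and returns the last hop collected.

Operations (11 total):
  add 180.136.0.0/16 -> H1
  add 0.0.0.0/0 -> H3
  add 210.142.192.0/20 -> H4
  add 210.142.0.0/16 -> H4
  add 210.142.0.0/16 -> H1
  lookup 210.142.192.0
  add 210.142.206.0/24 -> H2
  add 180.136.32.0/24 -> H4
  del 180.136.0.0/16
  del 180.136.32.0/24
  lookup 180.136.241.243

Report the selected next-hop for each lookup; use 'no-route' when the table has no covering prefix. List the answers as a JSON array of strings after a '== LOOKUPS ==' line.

Apply in order:
  + 180.136.0.0/16 (H1) depth=16
  + 0.0.0.0/0 (H3) depth=0
  + 210.142.192.0/20 (H4) depth=20
  + 210.142.0.0/16 (H4) depth=16
  + 210.142.0.0/16 (H1) depth=16
  Q 210.142.192.0: descend 11010010100011101100 ; hops seen [H3,H1,H4] ; pick H4
  + 210.142.206.0/24 (H2) depth=24
  + 180.136.32.0/24 (H4) depth=24
  del 180.136.0.0/16 (clear depth 16)
  del 180.136.32.0/24 (clear depth 24)
  Q 180.136.241.243: descend 1011010010001000 ; hops seen [H3] ; pick H3

== LOOKUPS ==
["H4","H3"]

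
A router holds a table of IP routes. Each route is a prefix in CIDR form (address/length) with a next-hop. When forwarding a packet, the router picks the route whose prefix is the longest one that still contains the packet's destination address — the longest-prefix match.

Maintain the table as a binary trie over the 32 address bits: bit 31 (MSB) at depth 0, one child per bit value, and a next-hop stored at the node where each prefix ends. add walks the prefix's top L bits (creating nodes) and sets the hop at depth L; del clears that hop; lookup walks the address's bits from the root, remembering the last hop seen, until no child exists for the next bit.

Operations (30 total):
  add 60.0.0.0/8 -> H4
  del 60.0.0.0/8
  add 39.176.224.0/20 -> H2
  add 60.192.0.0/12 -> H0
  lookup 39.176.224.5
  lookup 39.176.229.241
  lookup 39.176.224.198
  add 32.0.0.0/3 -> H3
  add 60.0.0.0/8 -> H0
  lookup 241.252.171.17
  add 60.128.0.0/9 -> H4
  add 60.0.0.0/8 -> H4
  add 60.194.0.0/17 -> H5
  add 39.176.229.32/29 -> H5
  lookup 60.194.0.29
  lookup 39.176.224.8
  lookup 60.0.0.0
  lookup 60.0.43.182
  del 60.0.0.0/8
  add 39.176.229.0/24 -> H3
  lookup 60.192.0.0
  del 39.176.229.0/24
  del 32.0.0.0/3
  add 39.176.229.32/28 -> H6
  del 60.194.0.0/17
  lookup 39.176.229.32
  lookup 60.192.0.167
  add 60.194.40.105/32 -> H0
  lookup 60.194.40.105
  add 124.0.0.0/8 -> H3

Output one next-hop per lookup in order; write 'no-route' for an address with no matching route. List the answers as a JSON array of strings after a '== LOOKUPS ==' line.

Process each operation:
  add 60.0.0.0/8 -> H4 at depth 8
  - 60.0.0.0/8 clear@8
  add 39.176.224.0/20 -> H2 at depth 20
  add 60.192.0.0/12 -> H0 at depth 12
  Q 39.176.224.5: descend 00100111101100001110 ; hops seen [H2] ; pick H2
  Q 39.176.229.241: descend 00100111101100001110 ; hops seen [H2] ; pick H2
  Q 39.176.224.198: descend 00100111101100001110 ; hops seen [H2] ; pick H2
  add 32.0.0.0/3 -> H3 at depth 3
  add 60.0.0.0/8 -> H0 at depth 8
  Q 241.252.171.17: descend ε ; hops seen [∅] ; pick no-route
  add 60.128.0.0/9 -> H4 at depth 9
  add 60.0.0.0/8 -> H4 at depth 8
  add 60.194.0.0/17 -> H5 at depth 17
  add 39.176.229.32/29 -> H5 at depth 29
  Q 60.194.0.29: descend 00111100110000100 ; hops seen [H3,H4,H4,H0,H5] ; pick H5
  Q 39.176.224.8: descend 001001111011000011100 ; hops seen [H3,H2] ; pick H2
  Q 60.0.0.0: descend 00111100 ; hops seen [H3,H4] ; pick H4
  Q 60.0.43.182: descend 00111100 ; hops seen [H3,H4] ; pick H4
  - 60.0.0.0/8 clear@8
  add 39.176.229.0/24 -> H3 at depth 24
  Q 60.192.0.0: descend 00111100110000 ; hops seen [H3,H4,H0] ; pick H0
  - 39.176.229.0/24 clear@24
  - 32.0.0.0/3 clear@3
  add 39.176.229.32/28 -> H6 at depth 28
  - 60.194.0.0/17 clear@17
  Q 39.176.229.32: descend 00100111101100001110010100100 ; hops seen [H2,H6,H5] ; pick H5
  Q 60.192.0.167: descend 00111100110000 ; hops seen [H4,H0] ; pick H0
  add 60.194.40.105/32 -> H0 at depth 32
  Q 60.194.40.105: descend 00111100110000100010100001101001 ; hops seen [H4,H0,H0] ; pick H0
  add 124.0.0.0/8 -> H3 at depth 8

== LOOKUPS ==
["H2","H2","H2","no-route","H5","H2","H4","H4","H0","H5","H0","H0"]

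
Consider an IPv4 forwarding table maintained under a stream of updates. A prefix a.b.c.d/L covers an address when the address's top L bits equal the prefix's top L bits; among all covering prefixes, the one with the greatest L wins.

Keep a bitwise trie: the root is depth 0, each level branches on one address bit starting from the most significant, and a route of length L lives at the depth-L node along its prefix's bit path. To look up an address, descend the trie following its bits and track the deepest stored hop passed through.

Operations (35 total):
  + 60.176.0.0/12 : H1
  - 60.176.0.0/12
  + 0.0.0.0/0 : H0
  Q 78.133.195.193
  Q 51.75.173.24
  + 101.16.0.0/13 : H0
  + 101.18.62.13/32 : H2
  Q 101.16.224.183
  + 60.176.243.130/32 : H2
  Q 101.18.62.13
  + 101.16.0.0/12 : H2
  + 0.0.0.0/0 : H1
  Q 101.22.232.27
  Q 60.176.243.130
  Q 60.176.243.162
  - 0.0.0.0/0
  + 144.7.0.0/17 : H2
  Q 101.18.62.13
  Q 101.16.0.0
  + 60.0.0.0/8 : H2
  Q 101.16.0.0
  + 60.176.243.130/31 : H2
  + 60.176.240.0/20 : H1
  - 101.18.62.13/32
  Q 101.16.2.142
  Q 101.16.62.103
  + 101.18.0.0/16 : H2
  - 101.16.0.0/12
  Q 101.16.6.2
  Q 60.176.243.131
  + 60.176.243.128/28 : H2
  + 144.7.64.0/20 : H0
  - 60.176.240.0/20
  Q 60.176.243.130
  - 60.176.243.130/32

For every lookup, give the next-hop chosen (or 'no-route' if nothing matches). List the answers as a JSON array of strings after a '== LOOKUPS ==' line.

Apply in order:
  + 60.176.0.0/12 (H1) depth=12
  - 60.176.0.0/12 clear@12
  + 0.0.0.0/0 (H0) depth=0
  lookup 78.133.195.193: bits 0 walk d0:H0→d1:- -> H0
  lookup 51.75.173.24: bits 0011 walk d0:H0→d1:-→d2:-→d3:-→d4:- -> H0
  + 101.16.0.0/13 (H0) depth=13
  + 101.18.62.13/32 (H2) depth=32
  lookup 101.16.224.183: bits 01100101000100 walk d0:H0→d1:-→d2:-→d3:-→d4:-→d5:-→d6:-→d7:-→d8:-→d9:-→d10:-→d11:-→d12:-→d13:H0→d14:- -> H0
  + 60.176.243.130/32 (H2) depth=32
  lookup 101.18.62.13: bits 01100101000100100011111000001101 walk d0:H0→d1:-→d2:-→d3:-→d4:-→d5:-→d6:-→d7:-→d8:-→d9:-→d10:-→d11:-→d12:-→d13:H0→d14:-→d15:-→d16:-→d17:-→d18:-→d19:-→d20:-→d21:-→d22:-→d23:-→d24:-→d25:-→d26:-→d27:-→d28:-→d29:-→d30:-→d31:-→d32:H2 -> H2
  + 101.16.0.0/12 (H2) depth=12
  + 0.0.0.0/0 (H1) depth=0
  lookup 101.22.232.27: bits 0110010100010 walk d0:H1→d1:-→d2:-→d3:-→d4:-→d5:-→d6:-→d7:-→d8:-→d9:-→d10:-→d11:-→d12:H2→d13:H0 -> H0
  lookup 60.176.243.130: bits 00111100101100001111001110000010 walk d0:H1→d1:-→d2:-→d3:-→d4:-→d5:-→d6:-→d7:-→d8:-→d9:-→d10:-→d11:-→d12:-→d13:-→d14:-→d15:-→d16:-→d17:-→d18:-→d19:-→d20:-→d21:-→d22:-→d23:-→d24:-→d25:-→d26:-→d27:-→d28:-→d29:-→d30:-→d31:-→d32:H2 -> H2
  lookup 60.176.243.162: bits 00111100101100001111001110 walk d0:H1→d1:-→d2:-→d3:-→d4:-→d5:-→d6:-→d7:-→d8:-→d9:-→d10:-→d11:-→d12:-→d13:-→d14:-→d15:-→d16:-→d17:-→d18:-→d19:-→d20:-→d21:-→d22:-→d23:-→d24:-→d25:-→d26:- -> H1
  - 0.0.0.0/0 clear@0
  + 144.7.0.0/17 (H2) depth=17
  lookup 101.18.62.13: bits 01100101000100100011111000001101 walk d0:-→d1:-→d2:-→d3:-→d4:-→d5:-→d6:-→d7:-→d8:-→d9:-→d10:-→d11:-→d12:H2→d13:H0→d14:-→d15:-→d16:-→d17:-→d18:-→d19:-→d20:-→d21:-→d22:-→d23:-→d24:-→d25:-→d26:-→d27:-→d28:-→d29:-→d30:-→d31:-→d32:H2 -> H2
  lookup 101.16.0.0: bits 01100101000100 walk d0:-→d1:-→d2:-→d3:-→d4:-→d5:-→d6:-→d7:-→d8:-→d9:-→d10:-→d11:-→d12:H2→d13:H0→d14:- -> H0
  + 60.0.0.0/8 (H2) depth=8
  lookup 101.16.0.0: bits 01100101000100 walk d0:-→d1:-→d2:-→d3:-→d4:-→d5:-→d6:-→d7:-→d8:-→d9:-→d10:-→d11:-→d12:H2→d13:H0→d14:- -> H0
  + 60.176.243.130/31 (H2) depth=31
  + 60.176.240.0/20 (H1) depth=20
  - 101.18.62.13/32 clear@32
  lookup 101.16.2.142: bits 01100101000100 walk d0:-→d1:-→d2:-→d3:-→d4:-→d5:-→d6:-→d7:-→d8:-→d9:-→d10:-→d11:-→d12:H2→d13:H0→d14:- -> H0
  lookup 101.16.62.103: bits 01100101000100 walk d0:-→d1:-→d2:-→d3:-→d4:-→d5:-→d6:-→d7:-→d8:-→d9:-→d10:-→d11:-→d12:H2→d13:H0→d14:- -> H0
  + 101.18.0.0/16 (H2) depth=16
  - 101.16.0.0/12 clear@12
  lookup 101.16.6.2: bits 01100101000100 walk d0:-→d1:-→d2:-→d3:-→d4:-→d5:-→d6:-→d7:-→d8:-→d9:-→d10:-→d11:-→d12:-→d13:H0→d14:- -> H0
  lookup 60.176.243.131: bits 0011110010110000111100111000001 walk d0:-→d1:-→d2:-→d3:-→d4:-→d5:-→d6:-→d7:-→d8:H2→d9:-→d10:-→d11:-→d12:-→d13:-→d14:-→d15:-→d16:-→d17:-→d18:-→d19:-→d20:H1→d21:-→d22:-→d23:-→d24:-→d25:-→d26:-→d27:-→d28:-→d29:-→d30:-→d31:H2 -> H2
  + 60.176.243.128/28 (H2) depth=28
  + 144.7.64.0/20 (H0) depth=20
  - 60.176.240.0/20 clear@20
  lookup 60.176.243.130: bits 00111100101100001111001110000010 walk d0:-→d1:-→d2:-→d3:-→d4:-→d5:-→d6:-→d7:-→d8:H2→d9:-→d10:-→d11:-→d12:-→d13:-→d14:-→d15:-→d16:-→d17:-→d18:-→d19:-→d20:-→d21:-→d22:-→d23:-→d24:-→d25:-→d26:-→d27:-→d28:H2→d29:-→d30:-→d31:H2→d32:H2 -> H2
  - 60.176.243.130/32 clear@32

== LOOKUPS ==
["H0","H0","H0","H2","H0","H2","H1","H2","H0","H0","H0","H0","H0","H2","H2"]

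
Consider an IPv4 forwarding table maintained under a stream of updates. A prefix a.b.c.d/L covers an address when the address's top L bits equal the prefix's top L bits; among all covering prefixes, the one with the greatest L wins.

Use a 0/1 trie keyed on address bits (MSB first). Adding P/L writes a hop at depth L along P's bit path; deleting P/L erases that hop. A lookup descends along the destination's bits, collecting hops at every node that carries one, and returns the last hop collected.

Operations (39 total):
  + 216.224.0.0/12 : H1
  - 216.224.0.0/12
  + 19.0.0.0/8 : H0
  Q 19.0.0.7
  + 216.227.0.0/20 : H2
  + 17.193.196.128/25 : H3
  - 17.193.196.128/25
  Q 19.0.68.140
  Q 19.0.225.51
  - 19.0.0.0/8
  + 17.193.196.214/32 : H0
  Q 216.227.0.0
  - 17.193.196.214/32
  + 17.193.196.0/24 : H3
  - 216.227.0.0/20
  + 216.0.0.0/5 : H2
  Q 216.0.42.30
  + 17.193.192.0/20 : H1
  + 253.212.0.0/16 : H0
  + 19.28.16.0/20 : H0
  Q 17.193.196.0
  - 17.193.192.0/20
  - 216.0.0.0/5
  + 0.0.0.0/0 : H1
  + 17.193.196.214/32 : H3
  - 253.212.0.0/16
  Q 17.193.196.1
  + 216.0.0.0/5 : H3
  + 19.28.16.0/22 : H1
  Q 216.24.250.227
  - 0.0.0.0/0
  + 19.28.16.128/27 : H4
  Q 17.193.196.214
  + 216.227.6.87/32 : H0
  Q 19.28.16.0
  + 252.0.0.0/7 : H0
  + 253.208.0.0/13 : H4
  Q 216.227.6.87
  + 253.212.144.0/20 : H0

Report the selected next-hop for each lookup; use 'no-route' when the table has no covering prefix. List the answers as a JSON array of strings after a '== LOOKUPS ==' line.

Apply in order:
  add 216.224.0.0/12 -> H1 at depth 12
  del 216.224.0.0/12 (clear depth 12)
  add 19.0.0.0/8 -> H0 at depth 8
  Q 19.0.0.7: descend 00010011 ; hops seen [H0] ; pick H0
  add 216.227.0.0/20 -> H2 at depth 20
  add 17.193.196.128/25 -> H3 at depth 25
  del 17.193.196.128/25 (clear depth 25)
  Q 19.0.68.140: descend 00010011 ; hops seen [H0] ; pick H0
  Q 19.0.225.51: descend 00010011 ; hops seen [H0] ; pick H0
  del 19.0.0.0/8 (clear depth 8)
  add 17.193.196.214/32 -> H0 at depth 32
  Q 216.227.0.0: descend 11011000111000110000 ; hops seen [H2] ; pick H2
  del 17.193.196.214/32 (clear depth 32)
  add 17.193.196.0/24 -> H3 at depth 24
  del 216.227.0.0/20 (clear depth 20)
  add 216.0.0.0/5 -> H2 at depth 5
  Q 216.0.42.30: descend 11011000 ; hops seen [H2] ; pick H2
  add 17.193.192.0/20 -> H1 at depth 20
  add 253.212.0.0/16 -> H0 at depth 16
  add 19.28.16.0/20 -> H0 at depth 20
  Q 17.193.196.0: descend 000100011100000111000100 ; hops seen [H1,H3] ; pick H3
  del 17.193.192.0/20 (clear depth 20)
  del 216.0.0.0/5 (clear depth 5)
  add 0.0.0.0/0 -> H1 at depth 0
  add 17.193.196.214/32 -> H3 at depth 32
  del 253.212.0.0/16 (clear depth 16)
  Q 17.193.196.1: descend 000100011100000111000100 ; hops seen [H1,H3] ; pick H3
  add 216.0.0.0/5 -> H3 at depth 5
  add 19.28.16.0/22 -> H1 at depth 22
  Q 216.24.250.227: descend 11011000 ; hops seen [H1,H3] ; pick H3
  del 0.0.0.0/0 (clear depth 0)
  add 19.28.16.128/27 -> H4 at depth 27
  Q 17.193.196.214: descend 00010001110000011100010011010110 ; hops seen [H3,H3] ; pick H3
  add 216.227.6.87/32 -> H0 at depth 32
  Q 19.28.16.0: descend 000100110001110000010000 ; hops seen [H0,H1] ; pick H1
  add 252.0.0.0/7 -> H0 at depth 7
  add 253.208.0.0/13 -> H4 at depth 13
  Q 216.227.6.87: descend 11011000111000110000011001010111 ; hops seen [H3,H0] ; pick H0
  add 253.212.144.0/20 -> H0 at depth 20

== LOOKUPS ==
["H0","H0","H0","H2","H2","H3","H3","H3","H3","H1","H0"]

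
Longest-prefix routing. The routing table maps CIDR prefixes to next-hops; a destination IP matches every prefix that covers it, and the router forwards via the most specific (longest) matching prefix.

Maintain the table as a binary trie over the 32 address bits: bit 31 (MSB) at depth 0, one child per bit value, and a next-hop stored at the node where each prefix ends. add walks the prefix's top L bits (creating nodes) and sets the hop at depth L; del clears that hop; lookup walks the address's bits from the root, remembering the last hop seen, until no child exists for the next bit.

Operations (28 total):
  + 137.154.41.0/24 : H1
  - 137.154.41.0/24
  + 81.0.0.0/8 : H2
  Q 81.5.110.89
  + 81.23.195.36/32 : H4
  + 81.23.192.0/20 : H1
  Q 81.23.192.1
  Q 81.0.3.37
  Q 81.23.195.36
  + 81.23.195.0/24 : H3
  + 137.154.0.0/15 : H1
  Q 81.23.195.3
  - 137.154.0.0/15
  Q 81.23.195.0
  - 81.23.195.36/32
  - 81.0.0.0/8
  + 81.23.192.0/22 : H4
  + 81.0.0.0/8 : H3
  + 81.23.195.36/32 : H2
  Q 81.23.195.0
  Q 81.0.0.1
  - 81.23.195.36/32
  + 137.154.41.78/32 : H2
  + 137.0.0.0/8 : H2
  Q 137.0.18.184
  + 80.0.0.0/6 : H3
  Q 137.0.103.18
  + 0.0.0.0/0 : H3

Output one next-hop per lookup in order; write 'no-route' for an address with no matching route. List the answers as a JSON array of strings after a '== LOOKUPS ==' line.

Process each operation:
  add 137.154.41.0/24 -> H1 at depth 24
  del 137.154.41.0/24 (clear depth 24)
  add 81.0.0.0/8 -> H2 at depth 8
  Q 81.5.110.89: descend 01010001 ; hops seen [H2] ; pick H2
  add 81.23.195.36/32 -> H4 at depth 32
  add 81.23.192.0/20 -> H1 at depth 20
  Q 81.23.192.1: descend 0101000100010111110000 ; hops seen [H2,H1] ; pick H1
  Q 81.0.3.37: descend 01010001000 ; hops seen [H2] ; pick H2
  Q 81.23.195.36: descend 01010001000101111100001100100100 ; hops seen [H2,H1,H4] ; pick H4
  add 81.23.195.0/24 -> H3 at depth 24
  add 137.154.0.0/15 -> H1 at depth 15
  Q 81.23.195.3: descend 01010001000101111100001100 ; hops seen [H2,H1,H3] ; pick H3
  del 137.154.0.0/15 (clear depth 15)
  Q 81.23.195.0: descend 01010001000101111100001100 ; hops seen [H2,H1,H3] ; pick H3
  del 81.23.195.36/32 (clear depth 32)
  del 81.0.0.0/8 (clear depth 8)
  add 81.23.192.0/22 -> H4 at depth 22
  add 81.0.0.0/8 -> H3 at depth 8
  add 81.23.195.36/32 -> H2 at depth 32
  Q 81.23.195.0: descend 01010001000101111100001100 ; hops seen [H3,H1,H4,H3] ; pick H3
  Q 81.0.0.1: descend 01010001000 ; hops seen [H3] ; pick H3
  del 81.23.195.36/32 (clear depth 32)
  add 137.154.41.78/32 -> H2 at depth 32
  add 137.0.0.0/8 -> H2 at depth 8
  Q 137.0.18.184: descend 10001001 ; hops seen [H2] ; pick H2
  add 80.0.0.0/6 -> H3 at depth 6
  Q 137.0.103.18: descend 10001001 ; hops seen [H2] ; pick H2
  add 0.0.0.0/0 -> H3 at depth 0

== LOOKUPS ==
["H2","H1","H2","H4","H3","H3","H3","H3","H2","H2"]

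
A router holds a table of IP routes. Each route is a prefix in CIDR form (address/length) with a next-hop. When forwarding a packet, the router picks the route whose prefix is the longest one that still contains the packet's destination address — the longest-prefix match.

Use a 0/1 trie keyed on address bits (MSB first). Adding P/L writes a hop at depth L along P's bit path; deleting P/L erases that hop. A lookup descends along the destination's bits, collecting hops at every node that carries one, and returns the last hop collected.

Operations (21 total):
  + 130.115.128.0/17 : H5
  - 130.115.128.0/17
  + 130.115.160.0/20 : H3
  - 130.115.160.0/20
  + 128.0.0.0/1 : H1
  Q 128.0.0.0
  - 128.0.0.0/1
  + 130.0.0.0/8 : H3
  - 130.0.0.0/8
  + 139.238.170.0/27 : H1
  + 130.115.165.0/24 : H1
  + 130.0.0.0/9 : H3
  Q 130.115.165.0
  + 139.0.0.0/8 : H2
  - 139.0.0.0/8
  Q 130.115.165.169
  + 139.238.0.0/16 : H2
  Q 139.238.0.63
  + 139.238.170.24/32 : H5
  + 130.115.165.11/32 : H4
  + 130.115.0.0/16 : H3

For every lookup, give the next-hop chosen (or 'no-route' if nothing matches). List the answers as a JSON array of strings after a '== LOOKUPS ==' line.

Apply in order:
  + 130.115.128.0/17 (H5) depth=17
  - 130.115.128.0/17 clear@17
  + 130.115.160.0/20 (H3) depth=20
  - 130.115.160.0/20 clear@20
  + 128.0.0.0/1 (H1) depth=1
  Q 128.0.0.0: descend 100000 ; hops seen [H1] ; pick H1
  - 128.0.0.0/1 clear@1
  + 130.0.0.0/8 (H3) depth=8
  - 130.0.0.0/8 clear@8
  + 139.238.170.0/27 (H1) depth=27
  + 130.115.165.0/24 (H1) depth=24
  + 130.0.0.0/9 (H3) depth=9
  Q 130.115.165.0: descend 100000100111001110100101 ; hops seen [H3,H1] ; pick H1
  + 139.0.0.0/8 (H2) depth=8
  - 139.0.0.0/8 clear@8
  Q 130.115.165.169: descend 100000100111001110100101 ; hops seen [H3,H1] ; pick H1
  + 139.238.0.0/16 (H2) depth=16
  Q 139.238.0.63: descend 1000101111101110 ; hops seen [H2] ; pick H2
  + 139.238.170.24/32 (H5) depth=32
  + 130.115.165.11/32 (H4) depth=32
  + 130.115.0.0/16 (H3) depth=16

== LOOKUPS ==
["H1","H1","H1","H2"]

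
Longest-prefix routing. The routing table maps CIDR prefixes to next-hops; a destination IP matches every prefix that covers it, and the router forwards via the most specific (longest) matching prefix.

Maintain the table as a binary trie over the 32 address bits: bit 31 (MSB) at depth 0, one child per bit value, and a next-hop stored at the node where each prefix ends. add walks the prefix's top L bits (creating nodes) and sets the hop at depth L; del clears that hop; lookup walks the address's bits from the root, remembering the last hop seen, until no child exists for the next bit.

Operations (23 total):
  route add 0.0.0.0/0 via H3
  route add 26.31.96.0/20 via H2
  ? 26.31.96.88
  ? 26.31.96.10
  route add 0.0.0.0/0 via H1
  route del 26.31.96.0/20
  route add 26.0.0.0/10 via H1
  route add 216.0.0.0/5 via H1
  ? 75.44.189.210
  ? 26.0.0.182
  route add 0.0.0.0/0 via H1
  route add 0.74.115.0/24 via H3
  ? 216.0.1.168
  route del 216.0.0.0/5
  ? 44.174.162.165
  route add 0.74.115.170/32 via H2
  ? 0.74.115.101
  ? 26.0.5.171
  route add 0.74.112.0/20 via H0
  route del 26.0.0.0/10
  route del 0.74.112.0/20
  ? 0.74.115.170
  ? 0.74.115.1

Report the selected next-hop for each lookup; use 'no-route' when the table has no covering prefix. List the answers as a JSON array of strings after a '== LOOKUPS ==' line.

Trace:
  + 0.0.0.0/0 (H3) depth=0
  + 26.31.96.0/20 (H2) depth=20
  ? 26.31.96.88  path d0:H3→d1:-→d2:-→d3:-→d4:-→d5:-→d6:-→d7:-→d8:-→d9:-→d10:-→d11:-→d12:-→d13:-→d14:-→d15:-→d16:-→d17:-→d18:-→d19:-→d20:H2  best=H2
  ? 26.31.96.10  path d0:H3→d1:-→d2:-→d3:-→d4:-→d5:-→d6:-→d7:-→d8:-→d9:-→d10:-→d11:-→d12:-→d13:-→d14:-→d15:-→d16:-→d17:-→d18:-→d19:-→d20:H2  best=H2
  + 0.0.0.0/0 (H1) depth=0
  del 26.31.96.0/20 (clear depth 20)
  + 26.0.0.0/10 (H1) depth=10
  + 216.0.0.0/5 (H1) depth=5
  ? 75.44.189.210  path d0:H1→d1:-  best=H1
  ? 26.0.0.182  path d0:H1→d1:-→d2:-→d3:-→d4:-→d5:-→d6:-→d7:-→d8:-→d9:-→d10:H1→d11:-  best=H1
  + 0.0.0.0/0 (H1) depth=0
  + 0.74.115.0/24 (H3) depth=24
  ? 216.0.1.168  path d0:H1→d1:-→d2:-→d3:-→d4:-→d5:H1  best=H1
  del 216.0.0.0/5 (clear depth 5)
  ? 44.174.162.165  path d0:H1→d1:-→d2:-  best=H1
  + 0.74.115.170/32 (H2) depth=32
  ? 0.74.115.101  path d0:H1→d1:-→d2:-→d3:-→d4:-→d5:-→d6:-→d7:-→d8:-→d9:-→d10:-→d11:-→d12:-→d13:-→d14:-→d15:-→d16:-→d17:-→d18:-→d19:-→d20:-→d21:-→d22:-→d23:-→d24:H3  best=H3
  ? 26.0.5.171  path d0:H1→d1:-→d2:-→d3:-→d4:-→d5:-→d6:-→d7:-→d8:-→d9:-→d10:H1→d11:-  best=H1
  + 0.74.112.0/20 (H0) depth=20
  del 26.0.0.0/10 (clear depth 10)
  del 0.74.112.0/20 (clear depth 20)
  ? 0.74.115.170  path d0:H1→d1:-→d2:-→d3:-→d4:-→d5:-→d6:-→d7:-→d8:-→d9:-→d10:-→d11:-→d12:-→d13:-→d14:-→d15:-→d16:-→d17:-→d18:-→d19:-→d20:-→d21:-→d22:-→d23:-→d24:H3→d25:-→d26:-→d27:-→d28:-→d29:-→d30:-→d31:-→d32:H2  best=H2
  ? 0.74.115.1  path d0:H1→d1:-→d2:-→d3:-→d4:-→d5:-→d6:-→d7:-→d8:-→d9:-→d10:-→d11:-→d12:-→d13:-→d14:-→d15:-→d16:-→d17:-→d18:-→d19:-→d20:-→d21:-→d22:-→d23:-→d24:H3  best=H3

== LOOKUPS ==
["H2","H2","H1","H1","H1","H1","H3","H1","H2","H3"]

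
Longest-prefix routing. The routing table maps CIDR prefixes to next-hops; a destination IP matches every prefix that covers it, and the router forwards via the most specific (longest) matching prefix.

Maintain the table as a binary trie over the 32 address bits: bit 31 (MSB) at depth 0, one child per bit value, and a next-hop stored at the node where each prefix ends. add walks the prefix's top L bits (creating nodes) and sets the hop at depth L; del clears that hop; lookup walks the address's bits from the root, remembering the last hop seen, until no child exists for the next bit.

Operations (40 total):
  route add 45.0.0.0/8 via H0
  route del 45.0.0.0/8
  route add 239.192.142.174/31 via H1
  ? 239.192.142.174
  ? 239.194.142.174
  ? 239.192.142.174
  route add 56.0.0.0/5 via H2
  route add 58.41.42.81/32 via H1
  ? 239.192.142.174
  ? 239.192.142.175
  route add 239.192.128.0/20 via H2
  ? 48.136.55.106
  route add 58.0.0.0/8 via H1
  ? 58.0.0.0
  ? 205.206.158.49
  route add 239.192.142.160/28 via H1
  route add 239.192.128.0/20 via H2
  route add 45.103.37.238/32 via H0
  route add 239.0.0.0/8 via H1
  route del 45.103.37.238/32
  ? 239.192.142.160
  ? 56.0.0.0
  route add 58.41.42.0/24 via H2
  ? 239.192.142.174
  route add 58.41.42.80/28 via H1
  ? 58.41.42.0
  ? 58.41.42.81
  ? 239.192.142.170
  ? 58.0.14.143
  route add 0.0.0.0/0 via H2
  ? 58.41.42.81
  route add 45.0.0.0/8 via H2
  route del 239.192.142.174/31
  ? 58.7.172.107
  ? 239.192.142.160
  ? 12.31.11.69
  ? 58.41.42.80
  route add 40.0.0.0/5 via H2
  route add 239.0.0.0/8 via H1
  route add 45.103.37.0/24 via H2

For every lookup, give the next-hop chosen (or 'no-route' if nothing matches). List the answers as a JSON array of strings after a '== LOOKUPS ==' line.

Trace:
  add 45.0.0.0/8 -> H0 at depth 8
  del 45.0.0.0/8 (clear depth 8)
  add 239.192.142.174/31 -> H1 at depth 31
  Q 239.192.142.174: descend 1110111111000000100011101010111 ; hops seen [H1] ; pick H1
  Q 239.194.142.174: descend 11101111110000 ; hops seen [∅] ; pick no-route
  Q 239.192.142.174: descend 1110111111000000100011101010111 ; hops seen [H1] ; pick H1
  add 56.0.0.0/5 -> H2 at depth 5
  add 58.41.42.81/32 -> H1 at depth 32
  Q 239.192.142.174: descend 1110111111000000100011101010111 ; hops seen [H1] ; pick H1
  Q 239.192.142.175: descend 1110111111000000100011101010111 ; hops seen [H1] ; pick H1
  add 239.192.128.0/20 -> H2 at depth 20
  Q 48.136.55.106: descend 0011 ; hops seen [∅] ; pick no-route
  add 58.0.0.0/8 -> H1 at depth 8
  Q 58.0.0.0: descend 0011101000 ; hops seen [H2,H1] ; pick H1
  Q 205.206.158.49: descend 11 ; hops seen [∅] ; pick no-route
  add 239.192.142.160/28 -> H1 at depth 28
  add 239.192.128.0/20 -> H2 at depth 20
  add 45.103.37.238/32 -> H0 at depth 32
  add 239.0.0.0/8 -> H1 at depth 8
  del 45.103.37.238/32 (clear depth 32)
  Q 239.192.142.160: descend 1110111111000000100011101010 ; hops seen [H1,H2,H1] ; pick H1
  Q 56.0.0.0: descend 001110 ; hops seen [H2] ; pick H2
  add 58.41.42.0/24 -> H2 at depth 24
  Q 239.192.142.174: descend 1110111111000000100011101010111 ; hops seen [H1,H2,H1,H1] ; pick H1
  add 58.41.42.80/28 -> H1 at depth 28
  Q 58.41.42.0: descend 0011101000101001001010100 ; hops seen [H2,H1,H2] ; pick H2
  Q 58.41.42.81: descend 00111010001010010010101001010001 ; hops seen [H2,H1,H2,H1,H1] ; pick H1
  Q 239.192.142.170: descend 11101111110000001000111010101 ; hops seen [H1,H2,H1] ; pick H1
  Q 58.0.14.143: descend 0011101000 ; hops seen [H2,H1] ; pick H1
  add 0.0.0.0/0 -> H2 at depth 0
  Q 58.41.42.81: descend 00111010001010010010101001010001 ; hops seen [H2,H2,H1,H2,H1,H1] ; pick H1
  add 45.0.0.0/8 -> H2 at depth 8
  del 239.192.142.174/31 (clear depth 31)
  Q 58.7.172.107: descend 0011101000 ; hops seen [H2,H2,H1] ; pick H1
  Q 239.192.142.160: descend 1110111111000000100011101010 ; hops seen [H2,H1,H2,H1] ; pick H1
  Q 12.31.11.69: descend 00 ; hops seen [H2] ; pick H2
  Q 58.41.42.80: descend 0011101000101001001010100101000 ; hops seen [H2,H2,H1,H2,H1] ; pick H1
  add 40.0.0.0/5 -> H2 at depth 5
  add 239.0.0.0/8 -> H1 at depth 8
  add 45.103.37.0/24 -> H2 at depth 24

== LOOKUPS ==
["H1","no-route","H1","H1","H1","no-route","H1","no-route","H1","H2","H1","H2","H1","H1","H1","H1","H1","H1","H2","H1"]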